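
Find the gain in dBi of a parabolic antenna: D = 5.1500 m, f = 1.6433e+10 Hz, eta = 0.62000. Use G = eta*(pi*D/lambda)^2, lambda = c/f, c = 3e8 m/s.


lambda = c / f = 3.0000e+08 / 1.6433e+10 = 0.01825595 m
G_linear = 0.62000 * (pi * 5.1500 / 0.01825595)^2 = 486964.2
G_dBi = 10 * log10(486964.2) = 56.87 dBi

56.87 dBi


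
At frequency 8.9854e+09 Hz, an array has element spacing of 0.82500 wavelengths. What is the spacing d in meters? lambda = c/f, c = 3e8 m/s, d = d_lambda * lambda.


lambda = c / f = 3.0000e+08 / 8.9854e+09 = 0.03338750 m
d = 0.82500 * 0.03338750 = 0.02754 m

0.02754 m


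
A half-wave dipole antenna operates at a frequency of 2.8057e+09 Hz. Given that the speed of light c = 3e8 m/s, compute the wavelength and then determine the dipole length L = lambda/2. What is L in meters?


lambda = c / f = 3.0000e+08 / 2.8057e+09 = 0.1069252 m
L = lambda / 2 = 0.1069252 / 2 = 0.05346 m

0.05346 m


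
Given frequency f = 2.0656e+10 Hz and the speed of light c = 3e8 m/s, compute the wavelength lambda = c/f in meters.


lambda = c / f = 3.0000e+08 / 2.0656e+10 = 0.01452 m

0.01452 m


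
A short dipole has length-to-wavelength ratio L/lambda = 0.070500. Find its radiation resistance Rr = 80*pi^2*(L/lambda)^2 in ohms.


Rr = 80 * pi^2 * (0.070500)^2 = 80 * 9.869604 * 4.970250e-03 = 3.924 ohm

3.924 ohm


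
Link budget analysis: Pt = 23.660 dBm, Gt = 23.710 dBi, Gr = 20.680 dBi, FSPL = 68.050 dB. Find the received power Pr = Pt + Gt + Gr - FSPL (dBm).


Pr = 23.660 + 23.710 + 20.680 - 68.050 = 0.00 dBm

0.00 dBm


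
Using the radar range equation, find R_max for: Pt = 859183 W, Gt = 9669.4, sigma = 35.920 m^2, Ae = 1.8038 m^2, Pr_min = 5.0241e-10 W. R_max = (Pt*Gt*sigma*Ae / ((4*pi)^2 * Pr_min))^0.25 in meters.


R^4 = 859183*9669.4*35.920*1.8038 / ((4*pi)^2 * 5.0241e-10) = 6.784720e+18
R_max = 6.784720e+18^0.25 = 51037 m

51037 m


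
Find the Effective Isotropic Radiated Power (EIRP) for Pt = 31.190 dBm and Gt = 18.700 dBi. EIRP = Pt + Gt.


EIRP = Pt + Gt = 31.190 + 18.700 = 49.89 dBm

49.89 dBm


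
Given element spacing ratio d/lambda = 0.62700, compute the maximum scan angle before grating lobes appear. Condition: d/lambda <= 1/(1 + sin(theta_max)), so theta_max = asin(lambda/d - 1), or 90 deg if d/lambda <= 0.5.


lambda/d - 1 = 1/0.62700 - 1 = 0.5948963
theta_max = asin(0.5948963) = 36.51 deg

36.51 deg


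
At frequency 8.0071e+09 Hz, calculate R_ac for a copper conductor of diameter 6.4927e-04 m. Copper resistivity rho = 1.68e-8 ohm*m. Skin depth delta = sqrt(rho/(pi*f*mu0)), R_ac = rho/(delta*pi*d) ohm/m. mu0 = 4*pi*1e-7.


delta = sqrt(1.68e-8 / (pi * 8.0071e+09 * 4*pi*1e-7)) = 7.290161e-07 m
R_ac = 1.68e-8 / (7.290161e-07 * pi * 6.4927e-04) = 11.30 ohm/m

11.30 ohm/m


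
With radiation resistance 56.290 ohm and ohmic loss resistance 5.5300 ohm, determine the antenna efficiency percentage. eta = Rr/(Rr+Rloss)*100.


eta = 56.290 / (56.290 + 5.5300) * 100 = 91.05%

91.05%


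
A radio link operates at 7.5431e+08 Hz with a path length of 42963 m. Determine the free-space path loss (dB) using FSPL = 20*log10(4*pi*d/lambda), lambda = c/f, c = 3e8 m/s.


lambda = c / f = 3.0000e+08 / 7.5431e+08 = 0.3977145 m
FSPL = 20 * log10(4*pi*42963/0.3977145) = 122.7 dB

122.7 dB


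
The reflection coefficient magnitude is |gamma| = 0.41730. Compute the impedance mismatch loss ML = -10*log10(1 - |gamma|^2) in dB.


ML = -10 * log10(1 - 0.41730^2) = -10 * log10(0.82586071) = 0.8309 dB

0.8309 dB


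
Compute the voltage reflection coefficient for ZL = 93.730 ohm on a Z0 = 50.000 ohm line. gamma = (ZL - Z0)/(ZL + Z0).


gamma = (93.730 - 50.000) / (93.730 + 50.000) = 0.3043

0.3043


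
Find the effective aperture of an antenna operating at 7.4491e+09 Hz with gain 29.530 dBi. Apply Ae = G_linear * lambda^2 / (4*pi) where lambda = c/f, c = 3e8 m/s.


lambda = c / f = 3.0000e+08 / 7.4491e+09 = 0.04027332 m
G_linear = 10^(29.530/10) = 897.4288
Ae = G_linear * lambda^2 / (4*pi) = 897.4288 * 0.04027332^2 / (4*pi) = 0.1158 m^2

0.1158 m^2


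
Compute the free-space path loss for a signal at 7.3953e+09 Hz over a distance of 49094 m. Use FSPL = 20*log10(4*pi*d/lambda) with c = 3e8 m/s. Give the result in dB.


lambda = c / f = 3.0000e+08 / 7.3953e+09 = 0.04056631 m
FSPL = 20 * log10(4*pi*49094/0.04056631) = 143.6 dB

143.6 dB


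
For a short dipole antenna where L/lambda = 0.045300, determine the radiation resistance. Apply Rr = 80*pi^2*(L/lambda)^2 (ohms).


Rr = 80 * pi^2 * (0.045300)^2 = 80 * 9.869604 * 2.052090e-03 = 1.620 ohm

1.620 ohm


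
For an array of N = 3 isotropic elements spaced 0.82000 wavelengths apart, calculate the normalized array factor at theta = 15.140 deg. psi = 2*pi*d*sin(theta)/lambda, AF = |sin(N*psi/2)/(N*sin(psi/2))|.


psi = 2*pi*0.82000*sin(15.140 deg) = 1.345647 rad
AF = |sin(3*1.345647/2) / (3*sin(1.345647/2))| = 0.4822

0.4822


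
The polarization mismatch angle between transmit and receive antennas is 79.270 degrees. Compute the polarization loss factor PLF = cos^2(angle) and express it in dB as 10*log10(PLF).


PLF_linear = cos^2(79.270 deg) = 0.03466340
PLF_dB = 10 * log10(0.03466340) = -14.60 dB

-14.60 dB


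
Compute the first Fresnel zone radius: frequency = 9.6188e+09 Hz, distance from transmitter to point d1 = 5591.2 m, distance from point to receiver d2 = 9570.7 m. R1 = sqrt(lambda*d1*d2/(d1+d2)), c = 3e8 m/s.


lambda = c / f = 3.0000e+08 / 9.6188e+09 = 0.03118892 m
R1 = sqrt(0.03118892 * 5591.2 * 9570.7 / (5591.2 + 9570.7)) = 10.49 m

10.49 m


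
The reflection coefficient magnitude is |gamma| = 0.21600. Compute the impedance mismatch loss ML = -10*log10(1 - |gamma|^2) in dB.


ML = -10 * log10(1 - 0.21600^2) = -10 * log10(0.953344) = 0.2075 dB

0.2075 dB


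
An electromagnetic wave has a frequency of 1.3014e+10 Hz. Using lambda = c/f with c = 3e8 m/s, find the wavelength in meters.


lambda = c / f = 3.0000e+08 / 1.3014e+10 = 0.02305 m

0.02305 m


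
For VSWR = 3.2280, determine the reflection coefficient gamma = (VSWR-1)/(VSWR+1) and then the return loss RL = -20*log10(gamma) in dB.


gamma = (3.2280 - 1) / (3.2280 + 1) = 0.5269631
RL = -20 * log10(0.5269631) = 5.564 dB

5.564 dB


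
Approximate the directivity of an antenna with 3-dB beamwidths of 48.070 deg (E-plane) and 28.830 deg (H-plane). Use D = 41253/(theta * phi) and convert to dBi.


D_linear = 41253 / (48.070 * 28.830) = 29.76712
D_dBi = 10 * log10(29.76712) = 14.74 dBi

14.74 dBi


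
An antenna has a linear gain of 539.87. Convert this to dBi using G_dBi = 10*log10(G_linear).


G_dBi = 10 * log10(539.87) = 27.32 dBi

27.32 dBi


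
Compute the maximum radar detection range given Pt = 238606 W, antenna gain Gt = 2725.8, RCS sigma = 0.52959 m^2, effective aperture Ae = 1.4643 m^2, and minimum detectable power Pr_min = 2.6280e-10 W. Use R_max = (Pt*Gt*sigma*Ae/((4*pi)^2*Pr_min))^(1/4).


R^4 = 238606*2725.8*0.52959*1.4643 / ((4*pi)^2 * 2.6280e-10) = 1.215346e+16
R_max = 1.215346e+16^0.25 = 10500 m

10500 m


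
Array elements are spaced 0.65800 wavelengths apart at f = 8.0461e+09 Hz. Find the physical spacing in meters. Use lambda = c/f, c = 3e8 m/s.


lambda = c / f = 3.0000e+08 / 8.0461e+09 = 0.03728514 m
d = 0.65800 * 0.03728514 = 0.02453 m

0.02453 m


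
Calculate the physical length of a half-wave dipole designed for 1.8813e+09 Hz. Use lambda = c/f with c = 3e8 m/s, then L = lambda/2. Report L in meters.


lambda = c / f = 3.0000e+08 / 1.8813e+09 = 0.1594642 m
L = lambda / 2 = 0.1594642 / 2 = 0.07973 m

0.07973 m


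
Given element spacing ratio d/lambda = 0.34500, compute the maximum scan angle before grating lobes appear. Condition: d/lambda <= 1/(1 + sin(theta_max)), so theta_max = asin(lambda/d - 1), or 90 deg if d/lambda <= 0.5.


lambda/d - 1 = 1/0.34500 - 1 = 1.898551 >= 1
d/lambda <= 0.5, so the array can scan to endfire without grating lobes: theta_max = 90 deg

90 deg


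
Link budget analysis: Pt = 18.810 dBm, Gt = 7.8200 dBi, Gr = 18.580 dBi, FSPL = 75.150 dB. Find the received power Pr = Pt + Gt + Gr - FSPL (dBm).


Pr = 18.810 + 7.8200 + 18.580 - 75.150 = -29.94 dBm

-29.94 dBm


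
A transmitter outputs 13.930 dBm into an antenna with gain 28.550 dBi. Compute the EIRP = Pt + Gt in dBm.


EIRP = Pt + Gt = 13.930 + 28.550 = 42.48 dBm

42.48 dBm


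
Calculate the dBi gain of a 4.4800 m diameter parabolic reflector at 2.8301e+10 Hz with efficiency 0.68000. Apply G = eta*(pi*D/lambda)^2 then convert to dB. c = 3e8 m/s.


lambda = c / f = 3.0000e+08 / 2.8301e+10 = 0.01060033 m
G_linear = 0.68000 * (pi * 4.4800 / 0.01060033)^2 = 1.198743e+06
G_dBi = 10 * log10(1.198743e+06) = 60.79 dBi

60.79 dBi


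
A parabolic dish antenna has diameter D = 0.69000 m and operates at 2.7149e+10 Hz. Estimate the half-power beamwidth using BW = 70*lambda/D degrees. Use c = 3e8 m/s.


lambda = c / f = 3.0000e+08 / 2.7149e+10 = 0.01105013 m
BW = 70 * 0.01105013 / 0.69000 = 1.121 deg

1.121 deg


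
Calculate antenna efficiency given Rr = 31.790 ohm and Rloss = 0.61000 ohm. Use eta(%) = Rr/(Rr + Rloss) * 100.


eta = 31.790 / (31.790 + 0.61000) * 100 = 98.12%

98.12%


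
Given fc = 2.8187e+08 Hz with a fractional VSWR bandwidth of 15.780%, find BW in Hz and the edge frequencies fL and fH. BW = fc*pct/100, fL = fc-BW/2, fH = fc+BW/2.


BW = 2.8187e+08 * 15.780/100 = 4.447909e+07 Hz
fL = 2.8187e+08 - 4.447909e+07/2 = 2.596e+08 Hz
fH = 2.8187e+08 + 4.447909e+07/2 = 3.041e+08 Hz

BW=4.448e+07 Hz, fL=2.596e+08 Hz, fH=3.041e+08 Hz


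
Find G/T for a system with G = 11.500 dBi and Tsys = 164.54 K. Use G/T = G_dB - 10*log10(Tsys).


G/T = 11.500 - 10*log10(164.54) = 11.500 - 22.16271 = -10.66 dB/K

-10.66 dB/K


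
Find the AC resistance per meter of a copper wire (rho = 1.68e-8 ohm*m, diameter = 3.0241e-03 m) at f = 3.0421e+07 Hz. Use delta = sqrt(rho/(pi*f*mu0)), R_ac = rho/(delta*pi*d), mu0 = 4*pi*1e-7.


delta = sqrt(1.68e-8 / (pi * 3.0421e+07 * 4*pi*1e-7)) = 1.182737e-05 m
R_ac = 1.68e-8 / (1.182737e-05 * pi * 3.0241e-03) = 0.1495 ohm/m

0.1495 ohm/m


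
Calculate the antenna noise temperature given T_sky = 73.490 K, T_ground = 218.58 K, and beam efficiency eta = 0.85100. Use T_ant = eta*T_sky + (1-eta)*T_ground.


T_ant = 0.85100 * 73.490 + (1 - 0.85100) * 218.58 = 95.11 K

95.11 K


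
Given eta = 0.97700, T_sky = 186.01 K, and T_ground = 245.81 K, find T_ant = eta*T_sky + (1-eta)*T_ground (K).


T_ant = 0.97700 * 186.01 + (1 - 0.97700) * 245.81 = 187.4 K

187.4 K


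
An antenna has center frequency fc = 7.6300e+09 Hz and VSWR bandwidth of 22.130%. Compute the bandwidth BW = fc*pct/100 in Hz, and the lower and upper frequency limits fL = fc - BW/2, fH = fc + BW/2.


BW = 7.6300e+09 * 22.130/100 = 1.688519e+09 Hz
fL = 7.6300e+09 - 1.688519e+09/2 = 6.786e+09 Hz
fH = 7.6300e+09 + 1.688519e+09/2 = 8.474e+09 Hz

BW=1.689e+09 Hz, fL=6.786e+09 Hz, fH=8.474e+09 Hz


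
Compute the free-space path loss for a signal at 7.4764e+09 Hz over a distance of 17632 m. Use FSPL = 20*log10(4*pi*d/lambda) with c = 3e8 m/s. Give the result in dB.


lambda = c / f = 3.0000e+08 / 7.4764e+09 = 0.04012626 m
FSPL = 20 * log10(4*pi*17632/0.04012626) = 134.8 dB

134.8 dB


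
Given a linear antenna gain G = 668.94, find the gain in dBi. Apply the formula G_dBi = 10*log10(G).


G_dBi = 10 * log10(668.94) = 28.25 dBi

28.25 dBi


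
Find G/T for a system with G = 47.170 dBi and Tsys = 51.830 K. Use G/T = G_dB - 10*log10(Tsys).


G/T = 47.170 - 10*log10(51.830) = 47.170 - 17.14581 = 30.02 dB/K

30.02 dB/K


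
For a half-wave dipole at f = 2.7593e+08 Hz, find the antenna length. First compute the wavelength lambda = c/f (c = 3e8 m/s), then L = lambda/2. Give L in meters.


lambda = c / f = 3.0000e+08 / 2.7593e+08 = 1.087232 m
L = lambda / 2 = 1.087232 / 2 = 0.5436 m

0.5436 m


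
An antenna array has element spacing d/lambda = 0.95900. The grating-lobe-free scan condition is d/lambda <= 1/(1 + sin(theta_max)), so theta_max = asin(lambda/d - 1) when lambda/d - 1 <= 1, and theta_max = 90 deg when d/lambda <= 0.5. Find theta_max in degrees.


lambda/d - 1 = 1/0.95900 - 1 = 0.04275287
theta_max = asin(0.04275287) = 2.450 deg

2.450 deg


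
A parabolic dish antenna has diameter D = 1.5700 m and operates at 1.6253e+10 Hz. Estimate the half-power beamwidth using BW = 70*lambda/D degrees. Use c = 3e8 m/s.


lambda = c / f = 3.0000e+08 / 1.6253e+10 = 0.01845813 m
BW = 70 * 0.01845813 / 1.5700 = 0.8230 deg

0.8230 deg


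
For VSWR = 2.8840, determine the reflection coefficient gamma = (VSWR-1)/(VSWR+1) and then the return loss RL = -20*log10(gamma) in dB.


gamma = (2.8840 - 1) / (2.8840 + 1) = 0.4850669
RL = -20 * log10(0.4850669) = 6.284 dB

6.284 dB


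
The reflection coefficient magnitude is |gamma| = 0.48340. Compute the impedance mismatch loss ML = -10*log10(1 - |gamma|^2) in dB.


ML = -10 * log10(1 - 0.48340^2) = -10 * log10(0.76632444) = 1.156 dB

1.156 dB


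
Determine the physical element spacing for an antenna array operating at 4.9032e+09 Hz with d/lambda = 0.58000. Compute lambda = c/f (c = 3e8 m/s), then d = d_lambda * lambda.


lambda = c / f = 3.0000e+08 / 4.9032e+09 = 0.06118453 m
d = 0.58000 * 0.06118453 = 0.03549 m

0.03549 m


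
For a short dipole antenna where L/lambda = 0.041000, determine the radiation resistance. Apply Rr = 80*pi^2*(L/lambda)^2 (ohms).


Rr = 80 * pi^2 * (0.041000)^2 = 80 * 9.869604 * 1.681000e-03 = 1.327 ohm

1.327 ohm


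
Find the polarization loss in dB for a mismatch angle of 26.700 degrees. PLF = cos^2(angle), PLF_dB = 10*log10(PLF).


PLF_linear = cos^2(26.700 deg) = 0.7981124
PLF_dB = 10 * log10(0.7981124) = -0.9794 dB

-0.9794 dB


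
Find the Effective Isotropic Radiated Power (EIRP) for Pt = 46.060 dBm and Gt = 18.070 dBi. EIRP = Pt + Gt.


EIRP = Pt + Gt = 46.060 + 18.070 = 64.13 dBm

64.13 dBm


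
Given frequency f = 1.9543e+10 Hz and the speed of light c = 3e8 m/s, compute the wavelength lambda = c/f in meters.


lambda = c / f = 3.0000e+08 / 1.9543e+10 = 0.01535 m

0.01535 m


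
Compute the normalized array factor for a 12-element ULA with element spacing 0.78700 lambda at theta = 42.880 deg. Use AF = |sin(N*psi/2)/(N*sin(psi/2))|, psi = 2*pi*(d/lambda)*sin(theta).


psi = 2*pi*0.78700*sin(42.880 deg) = 3.364809 rad
AF = |sin(12*3.364809/2) / (12*sin(3.364809/2))| = 0.08162

0.08162


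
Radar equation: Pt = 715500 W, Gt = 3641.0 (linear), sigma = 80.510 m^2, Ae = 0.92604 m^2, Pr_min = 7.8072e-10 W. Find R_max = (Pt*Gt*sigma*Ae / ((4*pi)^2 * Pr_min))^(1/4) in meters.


R^4 = 715500*3641.0*80.510*0.92604 / ((4*pi)^2 * 7.8072e-10) = 1.575415e+18
R_max = 1.575415e+18^0.25 = 35428 m

35428 m


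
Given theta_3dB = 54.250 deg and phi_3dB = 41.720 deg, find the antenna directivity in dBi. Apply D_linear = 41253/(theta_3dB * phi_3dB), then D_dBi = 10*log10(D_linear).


D_linear = 41253 / (54.250 * 41.720) = 18.22684
D_dBi = 10 * log10(18.22684) = 12.61 dBi

12.61 dBi


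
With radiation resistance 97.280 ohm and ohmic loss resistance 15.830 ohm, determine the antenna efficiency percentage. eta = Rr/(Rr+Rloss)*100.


eta = 97.280 / (97.280 + 15.830) * 100 = 86.00%

86.00%


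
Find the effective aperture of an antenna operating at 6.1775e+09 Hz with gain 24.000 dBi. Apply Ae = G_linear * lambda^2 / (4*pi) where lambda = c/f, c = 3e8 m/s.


lambda = c / f = 3.0000e+08 / 6.1775e+09 = 0.04856333 m
G_linear = 10^(24.000/10) = 251.1886
Ae = G_linear * lambda^2 / (4*pi) = 251.1886 * 0.04856333^2 / (4*pi) = 0.04714 m^2

0.04714 m^2


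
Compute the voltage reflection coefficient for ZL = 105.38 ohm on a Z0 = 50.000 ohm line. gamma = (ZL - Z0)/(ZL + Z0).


gamma = (105.38 - 50.000) / (105.38 + 50.000) = 0.3564

0.3564


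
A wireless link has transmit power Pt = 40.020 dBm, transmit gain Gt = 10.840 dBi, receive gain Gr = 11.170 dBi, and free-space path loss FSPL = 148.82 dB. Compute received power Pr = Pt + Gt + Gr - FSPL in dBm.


Pr = 40.020 + 10.840 + 11.170 - 148.82 = -86.79 dBm

-86.79 dBm


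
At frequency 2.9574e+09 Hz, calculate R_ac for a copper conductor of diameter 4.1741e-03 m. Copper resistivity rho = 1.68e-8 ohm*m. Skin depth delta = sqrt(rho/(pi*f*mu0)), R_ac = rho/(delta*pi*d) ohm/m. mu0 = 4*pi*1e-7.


delta = sqrt(1.68e-8 / (pi * 2.9574e+09 * 4*pi*1e-7)) = 1.199554e-06 m
R_ac = 1.68e-8 / (1.199554e-06 * pi * 4.1741e-03) = 1.068 ohm/m

1.068 ohm/m


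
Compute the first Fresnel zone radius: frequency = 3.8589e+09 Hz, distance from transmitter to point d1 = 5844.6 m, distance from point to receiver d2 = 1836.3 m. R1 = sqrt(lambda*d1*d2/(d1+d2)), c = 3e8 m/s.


lambda = c / f = 3.0000e+08 / 3.8589e+09 = 0.07774236 m
R1 = sqrt(0.07774236 * 5844.6 * 1836.3 / (5844.6 + 1836.3)) = 10.42 m

10.42 m


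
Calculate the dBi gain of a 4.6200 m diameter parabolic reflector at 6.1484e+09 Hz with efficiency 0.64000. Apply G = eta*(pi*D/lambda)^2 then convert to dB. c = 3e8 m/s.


lambda = c / f = 3.0000e+08 / 6.1484e+09 = 0.04879318 m
G_linear = 0.64000 * (pi * 4.6200 / 0.04879318)^2 = 56629.85
G_dBi = 10 * log10(56629.85) = 47.53 dBi

47.53 dBi


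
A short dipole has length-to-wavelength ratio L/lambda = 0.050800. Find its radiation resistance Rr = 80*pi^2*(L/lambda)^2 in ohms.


Rr = 80 * pi^2 * (0.050800)^2 = 80 * 9.869604 * 2.580640e-03 = 2.038 ohm

2.038 ohm


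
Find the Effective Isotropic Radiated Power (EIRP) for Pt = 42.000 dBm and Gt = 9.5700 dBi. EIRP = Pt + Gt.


EIRP = Pt + Gt = 42.000 + 9.5700 = 51.57 dBm

51.57 dBm


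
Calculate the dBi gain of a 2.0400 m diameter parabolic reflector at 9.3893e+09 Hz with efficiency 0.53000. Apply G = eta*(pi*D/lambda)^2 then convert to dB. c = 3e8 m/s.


lambda = c / f = 3.0000e+08 / 9.3893e+09 = 0.03195126 m
G_linear = 0.53000 * (pi * 2.0400 / 0.03195126)^2 = 21323.57
G_dBi = 10 * log10(21323.57) = 43.29 dBi

43.29 dBi


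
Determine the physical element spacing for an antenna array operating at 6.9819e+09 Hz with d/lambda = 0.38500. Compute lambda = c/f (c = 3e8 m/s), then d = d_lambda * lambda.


lambda = c / f = 3.0000e+08 / 6.9819e+09 = 0.04296825 m
d = 0.38500 * 0.04296825 = 0.01654 m

0.01654 m


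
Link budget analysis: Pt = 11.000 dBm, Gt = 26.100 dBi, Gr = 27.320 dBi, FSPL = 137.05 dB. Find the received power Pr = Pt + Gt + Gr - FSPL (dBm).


Pr = 11.000 + 26.100 + 27.320 - 137.05 = -72.63 dBm

-72.63 dBm


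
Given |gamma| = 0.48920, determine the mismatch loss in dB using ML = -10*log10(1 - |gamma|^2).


ML = -10 * log10(1 - 0.48920^2) = -10 * log10(0.76068336) = 1.188 dB

1.188 dB


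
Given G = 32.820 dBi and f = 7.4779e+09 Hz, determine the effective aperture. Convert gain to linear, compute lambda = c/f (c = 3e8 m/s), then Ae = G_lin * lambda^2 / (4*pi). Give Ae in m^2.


lambda = c / f = 3.0000e+08 / 7.4779e+09 = 0.04011822 m
G_linear = 10^(32.820/10) = 1914.256
Ae = G_linear * lambda^2 / (4*pi) = 1914.256 * 0.04011822^2 / (4*pi) = 0.2452 m^2

0.2452 m^2


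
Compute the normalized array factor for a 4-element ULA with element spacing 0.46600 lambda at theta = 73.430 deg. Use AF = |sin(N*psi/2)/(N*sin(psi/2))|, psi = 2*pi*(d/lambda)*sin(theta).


psi = 2*pi*0.46600*sin(73.430 deg) = 2.806372 rad
AF = |sin(4*2.806372/2) / (4*sin(2.806372/2))| = 0.1575

0.1575


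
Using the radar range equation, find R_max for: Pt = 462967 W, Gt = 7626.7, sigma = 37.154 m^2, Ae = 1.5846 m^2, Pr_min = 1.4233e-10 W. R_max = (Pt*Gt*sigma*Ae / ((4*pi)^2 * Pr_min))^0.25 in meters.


R^4 = 462967*7626.7*37.154*1.5846 / ((4*pi)^2 * 1.4233e-10) = 9.249021e+18
R_max = 9.249021e+18^0.25 = 55147 m

55147 m


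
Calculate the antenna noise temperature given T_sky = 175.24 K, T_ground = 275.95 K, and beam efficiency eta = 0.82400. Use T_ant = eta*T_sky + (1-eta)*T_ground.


T_ant = 0.82400 * 175.24 + (1 - 0.82400) * 275.95 = 193.0 K

193.0 K


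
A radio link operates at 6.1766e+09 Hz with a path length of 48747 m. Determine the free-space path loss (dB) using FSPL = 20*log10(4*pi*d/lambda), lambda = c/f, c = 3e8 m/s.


lambda = c / f = 3.0000e+08 / 6.1766e+09 = 0.04857041 m
FSPL = 20 * log10(4*pi*48747/0.04857041) = 142.0 dB

142.0 dB


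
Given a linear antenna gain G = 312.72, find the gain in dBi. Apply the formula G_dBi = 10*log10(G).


G_dBi = 10 * log10(312.72) = 24.95 dBi

24.95 dBi


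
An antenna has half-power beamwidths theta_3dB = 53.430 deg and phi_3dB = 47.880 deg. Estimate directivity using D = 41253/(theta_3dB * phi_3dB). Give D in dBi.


D_linear = 41253 / (53.430 * 47.880) = 16.12561
D_dBi = 10 * log10(16.12561) = 12.08 dBi

12.08 dBi


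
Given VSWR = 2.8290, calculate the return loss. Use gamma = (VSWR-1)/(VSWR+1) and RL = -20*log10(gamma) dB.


gamma = (2.8290 - 1) / (2.8290 + 1) = 0.4776704
RL = -20 * log10(0.4776704) = 6.417 dB

6.417 dB


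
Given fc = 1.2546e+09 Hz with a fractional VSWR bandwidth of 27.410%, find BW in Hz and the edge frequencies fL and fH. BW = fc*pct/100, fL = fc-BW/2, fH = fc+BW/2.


BW = 1.2546e+09 * 27.410/100 = 3.438859e+08 Hz
fL = 1.2546e+09 - 3.438859e+08/2 = 1.083e+09 Hz
fH = 1.2546e+09 + 3.438859e+08/2 = 1.427e+09 Hz

BW=3.439e+08 Hz, fL=1.083e+09 Hz, fH=1.427e+09 Hz


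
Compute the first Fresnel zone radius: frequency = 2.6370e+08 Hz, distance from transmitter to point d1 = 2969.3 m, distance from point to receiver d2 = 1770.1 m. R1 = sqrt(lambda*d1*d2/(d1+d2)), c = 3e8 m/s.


lambda = c / f = 3.0000e+08 / 2.6370e+08 = 1.137656 m
R1 = sqrt(1.137656 * 2969.3 * 1770.1 / (2969.3 + 1770.1)) = 35.52 m

35.52 m


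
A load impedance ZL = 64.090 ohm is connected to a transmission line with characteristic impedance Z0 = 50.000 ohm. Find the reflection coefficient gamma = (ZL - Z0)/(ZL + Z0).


gamma = (64.090 - 50.000) / (64.090 + 50.000) = 0.1235

0.1235


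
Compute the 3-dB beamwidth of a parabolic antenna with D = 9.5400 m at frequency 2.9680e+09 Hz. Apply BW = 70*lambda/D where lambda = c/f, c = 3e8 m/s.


lambda = c / f = 3.0000e+08 / 2.9680e+09 = 0.1010782 m
BW = 70 * 0.1010782 / 9.5400 = 0.7417 deg

0.7417 deg


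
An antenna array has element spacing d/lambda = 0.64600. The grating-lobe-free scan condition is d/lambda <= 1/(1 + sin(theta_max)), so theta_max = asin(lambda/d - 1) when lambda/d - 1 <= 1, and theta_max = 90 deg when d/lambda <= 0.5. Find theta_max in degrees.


lambda/d - 1 = 1/0.64600 - 1 = 0.5479876
theta_max = asin(0.5479876) = 33.23 deg

33.23 deg


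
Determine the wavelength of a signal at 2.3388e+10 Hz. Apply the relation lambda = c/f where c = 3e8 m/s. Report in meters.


lambda = c / f = 3.0000e+08 / 2.3388e+10 = 0.01283 m

0.01283 m


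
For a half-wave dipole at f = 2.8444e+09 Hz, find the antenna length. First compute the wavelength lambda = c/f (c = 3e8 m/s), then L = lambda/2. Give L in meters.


lambda = c / f = 3.0000e+08 / 2.8444e+09 = 0.1054704 m
L = lambda / 2 = 0.1054704 / 2 = 0.05274 m

0.05274 m


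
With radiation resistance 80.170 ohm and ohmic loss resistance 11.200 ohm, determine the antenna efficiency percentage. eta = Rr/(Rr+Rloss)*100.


eta = 80.170 / (80.170 + 11.200) * 100 = 87.74%

87.74%


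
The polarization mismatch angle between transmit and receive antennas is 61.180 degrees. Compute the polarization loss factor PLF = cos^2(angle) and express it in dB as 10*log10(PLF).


PLF_linear = cos^2(61.180 deg) = 0.2323814
PLF_dB = 10 * log10(0.2323814) = -6.338 dB

-6.338 dB


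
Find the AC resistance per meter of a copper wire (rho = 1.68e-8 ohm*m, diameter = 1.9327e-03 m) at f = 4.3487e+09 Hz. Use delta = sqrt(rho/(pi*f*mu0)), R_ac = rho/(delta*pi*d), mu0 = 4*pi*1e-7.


delta = sqrt(1.68e-8 / (pi * 4.3487e+09 * 4*pi*1e-7)) = 9.892249e-07 m
R_ac = 1.68e-8 / (9.892249e-07 * pi * 1.9327e-03) = 2.797 ohm/m

2.797 ohm/m


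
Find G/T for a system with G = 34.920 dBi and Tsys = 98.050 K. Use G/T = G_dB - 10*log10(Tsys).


G/T = 34.920 - 10*log10(98.050) = 34.920 - 19.91448 = 15.01 dB/K

15.01 dB/K


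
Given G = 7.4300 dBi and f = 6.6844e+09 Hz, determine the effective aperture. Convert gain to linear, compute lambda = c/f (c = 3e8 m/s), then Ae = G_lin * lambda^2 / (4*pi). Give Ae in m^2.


lambda = c / f = 3.0000e+08 / 6.6844e+09 = 0.04488062 m
G_linear = 10^(7.4300/10) = 5.533501
Ae = G_linear * lambda^2 / (4*pi) = 5.533501 * 0.04488062^2 / (4*pi) = 8.870e-04 m^2

8.870e-04 m^2


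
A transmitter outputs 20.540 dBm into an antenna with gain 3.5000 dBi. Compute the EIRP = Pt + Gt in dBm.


EIRP = Pt + Gt = 20.540 + 3.5000 = 24.04 dBm

24.04 dBm


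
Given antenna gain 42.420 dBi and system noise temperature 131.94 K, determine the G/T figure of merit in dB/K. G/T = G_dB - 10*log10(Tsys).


G/T = 42.420 - 10*log10(131.94) = 42.420 - 21.20376 = 21.22 dB/K

21.22 dB/K


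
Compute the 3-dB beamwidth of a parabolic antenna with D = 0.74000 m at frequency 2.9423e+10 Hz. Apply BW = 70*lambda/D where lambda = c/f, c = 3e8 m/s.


lambda = c / f = 3.0000e+08 / 2.9423e+10 = 0.01019611 m
BW = 70 * 0.01019611 / 0.74000 = 0.9645 deg

0.9645 deg


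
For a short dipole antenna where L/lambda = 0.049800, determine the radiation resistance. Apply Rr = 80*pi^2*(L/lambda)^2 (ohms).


Rr = 80 * pi^2 * (0.049800)^2 = 80 * 9.869604 * 2.480040e-03 = 1.958 ohm

1.958 ohm


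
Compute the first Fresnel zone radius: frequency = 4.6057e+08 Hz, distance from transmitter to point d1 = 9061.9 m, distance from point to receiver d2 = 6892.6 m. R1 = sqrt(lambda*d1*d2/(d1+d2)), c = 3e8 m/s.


lambda = c / f = 3.0000e+08 / 4.6057e+08 = 0.6513668 m
R1 = sqrt(0.6513668 * 9061.9 * 6892.6 / (9061.9 + 6892.6)) = 50.50 m

50.50 m


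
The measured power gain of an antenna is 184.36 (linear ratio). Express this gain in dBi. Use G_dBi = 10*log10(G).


G_dBi = 10 * log10(184.36) = 22.66 dBi

22.66 dBi


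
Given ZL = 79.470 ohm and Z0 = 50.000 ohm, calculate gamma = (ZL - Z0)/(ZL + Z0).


gamma = (79.470 - 50.000) / (79.470 + 50.000) = 0.2276

0.2276


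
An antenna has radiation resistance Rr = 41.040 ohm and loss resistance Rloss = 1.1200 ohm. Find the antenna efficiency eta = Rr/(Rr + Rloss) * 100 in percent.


eta = 41.040 / (41.040 + 1.1200) * 100 = 97.34%

97.34%


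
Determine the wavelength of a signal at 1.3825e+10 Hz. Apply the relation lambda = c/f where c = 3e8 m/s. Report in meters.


lambda = c / f = 3.0000e+08 / 1.3825e+10 = 0.02170 m

0.02170 m


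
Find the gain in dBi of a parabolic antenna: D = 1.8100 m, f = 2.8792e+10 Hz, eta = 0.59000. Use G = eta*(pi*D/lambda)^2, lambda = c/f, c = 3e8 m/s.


lambda = c / f = 3.0000e+08 / 2.8792e+10 = 0.01041956 m
G_linear = 0.59000 * (pi * 1.8100 / 0.01041956)^2 = 175715.5
G_dBi = 10 * log10(175715.5) = 52.45 dBi

52.45 dBi


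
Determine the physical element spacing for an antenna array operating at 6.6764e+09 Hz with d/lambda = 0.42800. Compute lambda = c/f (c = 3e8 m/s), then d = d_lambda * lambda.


lambda = c / f = 3.0000e+08 / 6.6764e+09 = 0.04493440 m
d = 0.42800 * 0.04493440 = 0.01923 m

0.01923 m


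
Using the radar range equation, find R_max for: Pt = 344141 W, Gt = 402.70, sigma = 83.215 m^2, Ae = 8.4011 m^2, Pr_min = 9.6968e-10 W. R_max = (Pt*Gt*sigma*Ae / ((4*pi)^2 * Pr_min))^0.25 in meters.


R^4 = 344141*402.70*83.215*8.4011 / ((4*pi)^2 * 9.6968e-10) = 6.327143e+17
R_max = 6.327143e+17^0.25 = 28203 m

28203 m


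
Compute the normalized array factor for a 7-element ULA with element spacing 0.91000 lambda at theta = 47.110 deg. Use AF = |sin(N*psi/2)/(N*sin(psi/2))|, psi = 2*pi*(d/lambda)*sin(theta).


psi = 2*pi*0.91000*sin(47.110 deg) = 4.189139 rad
AF = |sin(7*4.189139/2) / (7*sin(4.189139/2))| = 0.1428

0.1428


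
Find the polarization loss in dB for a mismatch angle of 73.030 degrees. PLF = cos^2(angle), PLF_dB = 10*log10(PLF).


PLF_linear = cos^2(73.030 deg) = 0.08518865
PLF_dB = 10 * log10(0.08518865) = -10.70 dB

-10.70 dB


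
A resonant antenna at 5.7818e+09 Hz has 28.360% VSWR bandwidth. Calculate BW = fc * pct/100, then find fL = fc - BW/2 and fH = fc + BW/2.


BW = 5.7818e+09 * 28.360/100 = 1.639718e+09 Hz
fL = 5.7818e+09 - 1.639718e+09/2 = 4.962e+09 Hz
fH = 5.7818e+09 + 1.639718e+09/2 = 6.602e+09 Hz

BW=1.640e+09 Hz, fL=4.962e+09 Hz, fH=6.602e+09 Hz


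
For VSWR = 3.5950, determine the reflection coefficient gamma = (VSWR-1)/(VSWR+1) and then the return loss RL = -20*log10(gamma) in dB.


gamma = (3.5950 - 1) / (3.5950 + 1) = 0.5647443
RL = -20 * log10(0.5647443) = 4.963 dB

4.963 dB


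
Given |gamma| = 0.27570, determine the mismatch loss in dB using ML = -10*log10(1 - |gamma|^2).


ML = -10 * log10(1 - 0.27570^2) = -10 * log10(0.92398951) = 0.3433 dB

0.3433 dB


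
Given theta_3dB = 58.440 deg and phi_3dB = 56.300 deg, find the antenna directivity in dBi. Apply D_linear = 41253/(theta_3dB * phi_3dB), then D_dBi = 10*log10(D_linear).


D_linear = 41253 / (58.440 * 56.300) = 12.53825
D_dBi = 10 * log10(12.53825) = 10.98 dBi

10.98 dBi


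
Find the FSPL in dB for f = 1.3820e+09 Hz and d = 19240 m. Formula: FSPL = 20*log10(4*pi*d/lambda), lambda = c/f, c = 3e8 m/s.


lambda = c / f = 3.0000e+08 / 1.3820e+09 = 0.2170767 m
FSPL = 20 * log10(4*pi*19240/0.2170767) = 120.9 dB

120.9 dB


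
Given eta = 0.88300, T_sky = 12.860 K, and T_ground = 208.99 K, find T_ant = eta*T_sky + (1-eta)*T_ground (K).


T_ant = 0.88300 * 12.860 + (1 - 0.88300) * 208.99 = 35.81 K

35.81 K


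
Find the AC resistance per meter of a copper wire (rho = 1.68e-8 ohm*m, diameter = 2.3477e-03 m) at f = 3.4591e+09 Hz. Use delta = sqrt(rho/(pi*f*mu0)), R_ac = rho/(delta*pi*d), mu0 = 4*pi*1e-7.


delta = sqrt(1.68e-8 / (pi * 3.4591e+09 * 4*pi*1e-7)) = 1.109157e-06 m
R_ac = 1.68e-8 / (1.109157e-06 * pi * 2.3477e-03) = 2.054 ohm/m

2.054 ohm/m


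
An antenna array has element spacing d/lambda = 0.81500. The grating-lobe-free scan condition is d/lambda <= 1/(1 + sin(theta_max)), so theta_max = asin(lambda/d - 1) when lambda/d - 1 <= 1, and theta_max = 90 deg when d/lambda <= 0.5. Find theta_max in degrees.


lambda/d - 1 = 1/0.81500 - 1 = 0.2269939
theta_max = asin(0.2269939) = 13.12 deg

13.12 deg


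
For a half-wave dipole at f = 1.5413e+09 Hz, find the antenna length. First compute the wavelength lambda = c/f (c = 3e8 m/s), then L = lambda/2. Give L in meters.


lambda = c / f = 3.0000e+08 / 1.5413e+09 = 0.1946409 m
L = lambda / 2 = 0.1946409 / 2 = 0.09732 m

0.09732 m


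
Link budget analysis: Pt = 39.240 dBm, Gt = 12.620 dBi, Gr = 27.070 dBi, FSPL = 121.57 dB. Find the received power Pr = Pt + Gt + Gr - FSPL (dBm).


Pr = 39.240 + 12.620 + 27.070 - 121.57 = -42.64 dBm

-42.64 dBm


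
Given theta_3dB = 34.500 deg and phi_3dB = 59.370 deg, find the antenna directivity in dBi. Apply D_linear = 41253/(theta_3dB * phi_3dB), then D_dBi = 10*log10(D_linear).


D_linear = 41253 / (34.500 * 59.370) = 20.14046
D_dBi = 10 * log10(20.14046) = 13.04 dBi

13.04 dBi


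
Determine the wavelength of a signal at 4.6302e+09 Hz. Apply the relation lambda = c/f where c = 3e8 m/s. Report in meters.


lambda = c / f = 3.0000e+08 / 4.6302e+09 = 0.06479 m

0.06479 m


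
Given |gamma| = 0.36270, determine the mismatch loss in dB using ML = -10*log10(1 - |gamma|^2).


ML = -10 * log10(1 - 0.36270^2) = -10 * log10(0.86844871) = 0.6126 dB

0.6126 dB


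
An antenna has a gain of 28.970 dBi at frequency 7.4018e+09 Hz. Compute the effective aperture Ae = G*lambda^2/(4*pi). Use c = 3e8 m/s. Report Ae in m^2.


lambda = c / f = 3.0000e+08 / 7.4018e+09 = 0.04053068 m
G_linear = 10^(28.970/10) = 788.8601
Ae = G_linear * lambda^2 / (4*pi) = 788.8601 * 0.04053068^2 / (4*pi) = 0.1031 m^2

0.1031 m^2


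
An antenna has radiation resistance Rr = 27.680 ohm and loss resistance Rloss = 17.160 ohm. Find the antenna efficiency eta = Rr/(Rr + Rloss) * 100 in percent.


eta = 27.680 / (27.680 + 17.160) * 100 = 61.73%

61.73%


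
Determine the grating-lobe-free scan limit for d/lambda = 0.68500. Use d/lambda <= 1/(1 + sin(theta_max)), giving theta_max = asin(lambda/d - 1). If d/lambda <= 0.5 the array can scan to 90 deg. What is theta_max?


lambda/d - 1 = 1/0.68500 - 1 = 0.4598540
theta_max = asin(0.4598540) = 27.38 deg

27.38 deg


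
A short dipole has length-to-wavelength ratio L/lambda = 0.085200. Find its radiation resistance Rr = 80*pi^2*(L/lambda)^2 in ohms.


Rr = 80 * pi^2 * (0.085200)^2 = 80 * 9.869604 * 7.259040e-03 = 5.732 ohm

5.732 ohm


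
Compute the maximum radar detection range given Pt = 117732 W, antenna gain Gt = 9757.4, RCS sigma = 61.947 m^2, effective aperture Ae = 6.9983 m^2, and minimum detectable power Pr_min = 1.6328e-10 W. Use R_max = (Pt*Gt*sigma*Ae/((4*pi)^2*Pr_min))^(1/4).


R^4 = 117732*9757.4*61.947*6.9983 / ((4*pi)^2 * 1.6328e-10) = 1.931473e+19
R_max = 1.931473e+19^0.25 = 66294 m

66294 m


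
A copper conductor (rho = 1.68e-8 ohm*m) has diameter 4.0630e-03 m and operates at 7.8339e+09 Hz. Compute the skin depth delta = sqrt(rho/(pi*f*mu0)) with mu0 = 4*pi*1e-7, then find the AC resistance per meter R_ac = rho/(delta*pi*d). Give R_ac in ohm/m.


delta = sqrt(1.68e-8 / (pi * 7.8339e+09 * 4*pi*1e-7)) = 7.370310e-07 m
R_ac = 1.68e-8 / (7.370310e-07 * pi * 4.0630e-03) = 1.786 ohm/m

1.786 ohm/m


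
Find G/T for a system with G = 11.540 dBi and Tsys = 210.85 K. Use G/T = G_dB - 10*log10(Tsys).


G/T = 11.540 - 10*log10(210.85) = 11.540 - 23.23974 = -11.70 dB/K

-11.70 dB/K


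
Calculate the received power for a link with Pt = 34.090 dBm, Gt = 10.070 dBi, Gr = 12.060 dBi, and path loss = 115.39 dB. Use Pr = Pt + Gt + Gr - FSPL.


Pr = 34.090 + 10.070 + 12.060 - 115.39 = -59.17 dBm

-59.17 dBm


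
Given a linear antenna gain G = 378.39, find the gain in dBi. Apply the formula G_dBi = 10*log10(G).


G_dBi = 10 * log10(378.39) = 25.78 dBi

25.78 dBi


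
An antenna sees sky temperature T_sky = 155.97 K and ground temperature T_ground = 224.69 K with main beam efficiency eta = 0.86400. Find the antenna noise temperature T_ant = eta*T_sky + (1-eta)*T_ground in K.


T_ant = 0.86400 * 155.97 + (1 - 0.86400) * 224.69 = 165.3 K

165.3 K


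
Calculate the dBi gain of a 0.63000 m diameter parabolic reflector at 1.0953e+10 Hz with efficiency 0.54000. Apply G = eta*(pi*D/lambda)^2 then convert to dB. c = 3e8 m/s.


lambda = c / f = 3.0000e+08 / 1.0953e+10 = 0.02738976 m
G_linear = 0.54000 * (pi * 0.63000 / 0.02738976)^2 = 2819.669
G_dBi = 10 * log10(2819.669) = 34.50 dBi

34.50 dBi


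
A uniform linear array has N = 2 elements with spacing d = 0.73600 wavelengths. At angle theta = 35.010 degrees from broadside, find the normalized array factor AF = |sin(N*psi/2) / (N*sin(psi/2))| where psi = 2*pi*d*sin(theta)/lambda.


psi = 2*pi*0.73600*sin(35.010 deg) = 2.653122 rad
AF = |sin(2*2.653122/2) / (2*sin(2.653122/2))| = 0.2418

0.2418


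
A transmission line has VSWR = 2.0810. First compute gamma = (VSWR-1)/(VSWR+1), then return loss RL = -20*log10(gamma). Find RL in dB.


gamma = (2.0810 - 1) / (2.0810 + 1) = 0.3508601
RL = -20 * log10(0.3508601) = 9.097 dB

9.097 dB


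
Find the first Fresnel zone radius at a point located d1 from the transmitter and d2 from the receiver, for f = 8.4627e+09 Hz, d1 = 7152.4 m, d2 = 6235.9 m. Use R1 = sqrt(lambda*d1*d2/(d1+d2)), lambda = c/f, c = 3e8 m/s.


lambda = c / f = 3.0000e+08 / 8.4627e+09 = 0.03544968 m
R1 = sqrt(0.03544968 * 7152.4 * 6235.9 / (7152.4 + 6235.9)) = 10.87 m

10.87 m


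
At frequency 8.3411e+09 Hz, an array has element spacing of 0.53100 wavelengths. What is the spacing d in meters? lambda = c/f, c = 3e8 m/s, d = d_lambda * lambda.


lambda = c / f = 3.0000e+08 / 8.3411e+09 = 0.03596648 m
d = 0.53100 * 0.03596648 = 0.01910 m

0.01910 m


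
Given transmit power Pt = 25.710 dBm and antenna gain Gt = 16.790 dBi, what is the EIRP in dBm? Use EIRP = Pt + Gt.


EIRP = Pt + Gt = 25.710 + 16.790 = 42.50 dBm

42.50 dBm


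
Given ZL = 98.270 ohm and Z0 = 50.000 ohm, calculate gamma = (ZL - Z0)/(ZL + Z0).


gamma = (98.270 - 50.000) / (98.270 + 50.000) = 0.3256

0.3256


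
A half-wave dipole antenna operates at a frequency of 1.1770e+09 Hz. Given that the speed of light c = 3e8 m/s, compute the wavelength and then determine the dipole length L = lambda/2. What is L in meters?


lambda = c / f = 3.0000e+08 / 1.1770e+09 = 0.2548853 m
L = lambda / 2 = 0.2548853 / 2 = 0.1274 m

0.1274 m


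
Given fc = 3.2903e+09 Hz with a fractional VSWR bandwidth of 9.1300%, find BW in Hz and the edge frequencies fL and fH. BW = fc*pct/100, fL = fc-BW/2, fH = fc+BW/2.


BW = 3.2903e+09 * 9.1300/100 = 3.004044e+08 Hz
fL = 3.2903e+09 - 3.004044e+08/2 = 3.140e+09 Hz
fH = 3.2903e+09 + 3.004044e+08/2 = 3.441e+09 Hz

BW=3.004e+08 Hz, fL=3.140e+09 Hz, fH=3.441e+09 Hz


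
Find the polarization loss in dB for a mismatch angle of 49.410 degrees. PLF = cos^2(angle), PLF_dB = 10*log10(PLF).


PLF_linear = cos^2(49.410 deg) = 0.4233346
PLF_dB = 10 * log10(0.4233346) = -3.733 dB

-3.733 dB


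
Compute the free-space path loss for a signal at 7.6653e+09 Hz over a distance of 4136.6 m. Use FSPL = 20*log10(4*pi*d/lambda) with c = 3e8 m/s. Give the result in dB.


lambda = c / f = 3.0000e+08 / 7.6653e+09 = 0.03913741 m
FSPL = 20 * log10(4*pi*4136.6/0.03913741) = 122.5 dB

122.5 dB


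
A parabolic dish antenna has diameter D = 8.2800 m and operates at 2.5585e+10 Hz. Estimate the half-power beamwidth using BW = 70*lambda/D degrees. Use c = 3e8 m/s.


lambda = c / f = 3.0000e+08 / 2.5585e+10 = 0.01172562 m
BW = 70 * 0.01172562 / 8.2800 = 0.09913 deg

0.09913 deg


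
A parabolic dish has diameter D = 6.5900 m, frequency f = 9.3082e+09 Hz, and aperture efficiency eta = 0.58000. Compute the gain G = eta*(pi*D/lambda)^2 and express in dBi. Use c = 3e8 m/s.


lambda = c / f = 3.0000e+08 / 9.3082e+09 = 0.03222965 m
G_linear = 0.58000 * (pi * 6.5900 / 0.03222965)^2 = 239324.6
G_dBi = 10 * log10(239324.6) = 53.79 dBi

53.79 dBi


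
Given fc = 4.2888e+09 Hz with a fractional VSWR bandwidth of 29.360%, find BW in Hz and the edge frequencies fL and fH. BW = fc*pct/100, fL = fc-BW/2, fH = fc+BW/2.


BW = 4.2888e+09 * 29.360/100 = 1.259192e+09 Hz
fL = 4.2888e+09 - 1.259192e+09/2 = 3.659e+09 Hz
fH = 4.2888e+09 + 1.259192e+09/2 = 4.918e+09 Hz

BW=1.259e+09 Hz, fL=3.659e+09 Hz, fH=4.918e+09 Hz


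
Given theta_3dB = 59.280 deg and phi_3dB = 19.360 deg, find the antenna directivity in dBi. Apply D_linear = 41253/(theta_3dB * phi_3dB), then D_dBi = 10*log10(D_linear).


D_linear = 41253 / (59.280 * 19.360) = 35.94529
D_dBi = 10 * log10(35.94529) = 15.56 dBi

15.56 dBi


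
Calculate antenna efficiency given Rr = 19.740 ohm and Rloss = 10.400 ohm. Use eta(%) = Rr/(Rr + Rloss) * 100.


eta = 19.740 / (19.740 + 10.400) * 100 = 65.49%

65.49%


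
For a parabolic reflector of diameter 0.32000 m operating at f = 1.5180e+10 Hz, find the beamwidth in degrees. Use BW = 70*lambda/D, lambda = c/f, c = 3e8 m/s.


lambda = c / f = 3.0000e+08 / 1.5180e+10 = 0.01976285 m
BW = 70 * 0.01976285 / 0.32000 = 4.323 deg

4.323 deg


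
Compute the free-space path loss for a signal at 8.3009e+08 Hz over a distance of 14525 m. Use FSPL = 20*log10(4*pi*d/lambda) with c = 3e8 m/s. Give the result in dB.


lambda = c / f = 3.0000e+08 / 8.3009e+08 = 0.3614066 m
FSPL = 20 * log10(4*pi*14525/0.3614066) = 114.1 dB

114.1 dB


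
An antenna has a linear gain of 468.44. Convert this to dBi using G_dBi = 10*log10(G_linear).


G_dBi = 10 * log10(468.44) = 26.71 dBi

26.71 dBi


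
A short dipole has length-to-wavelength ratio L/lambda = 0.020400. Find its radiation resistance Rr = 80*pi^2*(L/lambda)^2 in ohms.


Rr = 80 * pi^2 * (0.020400)^2 = 80 * 9.869604 * 4.161600e-04 = 0.3286 ohm

0.3286 ohm
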